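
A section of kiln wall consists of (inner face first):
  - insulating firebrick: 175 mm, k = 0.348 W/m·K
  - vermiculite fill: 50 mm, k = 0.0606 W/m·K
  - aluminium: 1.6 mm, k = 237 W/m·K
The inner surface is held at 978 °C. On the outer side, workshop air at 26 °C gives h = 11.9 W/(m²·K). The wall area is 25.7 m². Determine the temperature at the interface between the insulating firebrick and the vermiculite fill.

T ≈ 639 °C

Model the wall as resistances in series:
R_insulating firebrick = L/(kA) = 0.175/(0.348×25.7) = 0.01957 K/W
R_vermiculite fill = L/(kA) = 0.05/(0.0606×25.7) = 0.0321 K/W
R_aluminium = L/(kA) = 0.0016/(237×25.7) = 2.627×10^-7 K/W
R_outer film = 1/(h_o·A) = 1/(11.9×25.7) = 0.00327 K/W
R_total = 0.05494 K/W;  Q = ΔT/R_total = 952/0.05494 = 17330 W
T_interface = T_inner − Q·ΣR(inner→interface) = 978 − 17300×0.01957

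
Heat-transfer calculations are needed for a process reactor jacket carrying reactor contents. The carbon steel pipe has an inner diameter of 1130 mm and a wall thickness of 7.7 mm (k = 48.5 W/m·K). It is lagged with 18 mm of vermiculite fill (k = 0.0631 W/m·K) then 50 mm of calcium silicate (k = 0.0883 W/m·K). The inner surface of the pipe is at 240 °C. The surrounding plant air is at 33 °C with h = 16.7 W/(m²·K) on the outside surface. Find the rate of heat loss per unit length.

For a radial system each layer contributes R = ln(r_out/r_in)/(2πkL); films add R = 1/(hA).
R_carbon steel pipe wall = ln(572.7/565)/(2π×48.5×1) = 4.442×10^-5 K/W
R_vermiculite fill = ln(590.7/572.7)/(2π×0.0631×1) = 0.07805 K/W
R_calcium silicate = ln(640.7/590.7)/(2π×0.0883×1) = 0.1465 K/W
R_outer film = 1/(h_o·2πr_oL) = 1/(16.7×2π×0.6407×1) = 0.01487 K/W
R_total = 0.2394 K/W
Q = ΔT/R_total = 207/0.2394

q′ ≈ 865 W/m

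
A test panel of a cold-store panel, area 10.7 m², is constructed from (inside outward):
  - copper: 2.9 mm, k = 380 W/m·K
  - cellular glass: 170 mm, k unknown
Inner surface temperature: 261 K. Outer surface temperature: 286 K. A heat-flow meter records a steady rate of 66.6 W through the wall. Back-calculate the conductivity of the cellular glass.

Thermal resistances in series:
R_copper = L/(kA) = 0.0029/(380×10.7) = 7.132×10^-7 K/W
Sum of known resistances R_other = 7.132×10^-7 K/W
Total R = ΔT/Q = 25/66.6 = 0.3754 K/W
R_cellular glass = R_total − R_other = 0.3754 K/W
k = L/(R·A) = 0.17/(0.3754×10.7)

k ≈ 0.0423 W/(m·K)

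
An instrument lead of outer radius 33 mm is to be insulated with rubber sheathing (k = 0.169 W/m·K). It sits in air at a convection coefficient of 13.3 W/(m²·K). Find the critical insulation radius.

r_cr ≈ 12.7 mm

For a cylinder r_cr = k/h = 0.169/13.3
r_cr = 12.7 mm; since the bare radius (33 mm) is above r_cr, any added insulation will reduce heat loss.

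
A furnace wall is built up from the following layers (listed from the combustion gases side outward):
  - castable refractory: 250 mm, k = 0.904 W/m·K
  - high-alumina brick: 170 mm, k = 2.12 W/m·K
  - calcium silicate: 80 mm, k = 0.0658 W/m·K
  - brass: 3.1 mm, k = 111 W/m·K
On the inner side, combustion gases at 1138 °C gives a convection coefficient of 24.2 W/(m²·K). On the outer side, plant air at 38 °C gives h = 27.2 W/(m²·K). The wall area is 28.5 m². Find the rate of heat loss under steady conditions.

Q ≈ 19000 W

Treating each layer as a thermal resistance in series:
R_inner film = 1/(h_i·A) = 1/(24.2×28.5) = 0.00145 K/W
R_castable refractory = L/(kA) = 0.25/(0.904×28.5) = 0.009703 K/W
R_high-alumina brick = L/(kA) = 0.17/(2.12×28.5) = 0.002814 K/W
R_calcium silicate = L/(kA) = 0.08/(0.0658×28.5) = 0.04266 K/W
R_brass = L/(kA) = 0.0031/(111×28.5) = 9.799×10^-7 K/W
R_outer film = 1/(h_o·A) = 1/(27.2×28.5) = 0.00129 K/W
R_total = 0.05792 K/W
Q = ΔT / R_total = 1100 / 0.05792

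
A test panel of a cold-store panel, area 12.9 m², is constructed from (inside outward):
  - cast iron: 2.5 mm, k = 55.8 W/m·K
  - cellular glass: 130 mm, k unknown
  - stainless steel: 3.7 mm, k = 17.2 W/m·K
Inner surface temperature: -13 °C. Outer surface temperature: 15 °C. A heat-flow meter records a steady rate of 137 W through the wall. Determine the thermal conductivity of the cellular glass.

k ≈ 0.0493 W/(m·K)

Series thermal resistances:
R_cast iron = L/(kA) = 0.0025/(55.8×12.9) = 3.473×10^-6 K/W
R_stainless steel = L/(kA) = 0.0037/(17.2×12.9) = 1.668×10^-5 K/W
Sum of known resistances R_other = 2.015×10^-5 K/W
Total R = ΔT/Q = 28/137 = 0.2044 K/W
R_cellular glass = R_total − R_other = 0.2044 K/W
k = L/(R·A) = 0.13/(0.2044×12.9)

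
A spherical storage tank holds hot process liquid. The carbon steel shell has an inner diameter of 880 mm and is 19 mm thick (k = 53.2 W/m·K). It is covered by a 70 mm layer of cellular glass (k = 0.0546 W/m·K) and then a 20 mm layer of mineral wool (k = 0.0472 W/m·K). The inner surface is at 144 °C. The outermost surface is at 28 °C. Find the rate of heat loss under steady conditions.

Q ≈ 216 W

Each spherical layer contributes R = (1/r_i − 1/r_o)/(4πk):
R_carbon steel shell = (1/0.44 − 1/0.459)/(4π×53.2) = 1.407×10^-4 K/W
R_cellular glass = (1/0.459 − 1/0.529)/(4π×0.0546) = 0.4202 K/W
R_mineral wool = (1/0.529 − 1/0.549)/(4π×0.0472) = 0.1161 K/W
R_total = 0.5364 K/W
Q = ΔT/R_total = 116/0.5364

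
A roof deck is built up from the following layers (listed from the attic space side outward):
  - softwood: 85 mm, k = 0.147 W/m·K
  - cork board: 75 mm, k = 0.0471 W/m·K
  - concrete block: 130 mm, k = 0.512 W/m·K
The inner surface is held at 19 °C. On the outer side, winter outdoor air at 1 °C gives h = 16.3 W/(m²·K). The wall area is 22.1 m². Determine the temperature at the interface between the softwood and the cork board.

T ≈ 14.8 °C

Thermal resistances in series:
R_softwood = L/(kA) = 0.085/(0.147×22.1) = 0.02616 K/W
R_cork board = L/(kA) = 0.075/(0.0471×22.1) = 0.07205 K/W
R_concrete block = L/(kA) = 0.13/(0.512×22.1) = 0.01149 K/W
R_outer film = 1/(h_o·A) = 1/(16.3×22.1) = 0.002776 K/W
R_total = 0.1125 K/W;  Q = ΔT/R_total = 18/0.1125 = 160 W
T_interface = T_inner − Q·ΣR(inner→interface) = 19 − 160×0.02616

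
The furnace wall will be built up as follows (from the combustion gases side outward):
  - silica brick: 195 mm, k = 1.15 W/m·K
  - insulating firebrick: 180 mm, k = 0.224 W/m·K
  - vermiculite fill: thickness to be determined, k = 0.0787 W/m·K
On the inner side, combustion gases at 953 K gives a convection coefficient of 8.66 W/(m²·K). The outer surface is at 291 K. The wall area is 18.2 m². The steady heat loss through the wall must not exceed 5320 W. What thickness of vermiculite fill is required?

Series thermal resistances:
R_inner film = 1/(h_i·A) = 1/(8.66×18.2) = 0.006345 K/W
R_silica brick = L/(kA) = 0.195/(1.15×18.2) = 0.009317 K/W
R_insulating firebrick = L/(kA) = 0.18/(0.224×18.2) = 0.04415 K/W
Sum of the known resistances R_other = 0.05981 K/W
Required total resistance R_tot = ΔT/Q_allow = 662/5320 = 0.1244 K/W
R_vermiculite fill = R_tot − R_other = 0.06462 K/W
L = R·k·A = 0.06462×0.0787×18.2

L ≈ 92.6 mm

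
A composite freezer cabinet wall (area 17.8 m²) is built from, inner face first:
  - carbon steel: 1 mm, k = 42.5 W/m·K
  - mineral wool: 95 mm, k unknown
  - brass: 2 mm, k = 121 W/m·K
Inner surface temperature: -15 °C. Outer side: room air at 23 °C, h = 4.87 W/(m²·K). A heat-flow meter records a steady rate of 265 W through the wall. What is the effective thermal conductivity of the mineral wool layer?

k ≈ 0.0405 W/(m·K)

Series thermal resistances:
R_carbon steel = L/(kA) = 0.001/(42.5×17.8) = 1.322×10^-6 K/W
R_brass = L/(kA) = 0.002/(121×17.8) = 9.286×10^-7 K/W
R_outer film = 1/(h_o·A) = 1/(4.87×17.8) = 0.01154 K/W
Sum of known resistances R_other = 0.01154 K/W
Total R = ΔT/Q = 38/265 = 0.1434 K/W
R_mineral wool = R_total − R_other = 0.1319 K/W
k = L/(R·A) = 0.095/(0.1319×17.8)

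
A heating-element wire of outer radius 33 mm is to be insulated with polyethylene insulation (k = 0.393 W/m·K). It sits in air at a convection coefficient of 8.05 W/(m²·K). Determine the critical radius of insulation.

For a cylinder r_cr = k/h = 0.393/8.05
r_cr = 48.8 mm; since the bare radius (33 mm) is below r_cr, adding a thin layer of insulation will *increase* heat loss.

r_cr ≈ 48.8 mm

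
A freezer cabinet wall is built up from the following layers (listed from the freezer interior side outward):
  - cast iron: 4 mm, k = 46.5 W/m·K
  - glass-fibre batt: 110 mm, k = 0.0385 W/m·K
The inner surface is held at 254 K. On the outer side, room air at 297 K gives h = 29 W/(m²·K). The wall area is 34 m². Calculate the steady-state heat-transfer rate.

Q ≈ 506 W

Thermal resistances in series:
R_cast iron = L/(kA) = 0.004/(46.5×34) = 2.53×10^-6 K/W
R_glass-fibre batt = L/(kA) = 0.11/(0.0385×34) = 0.08403 K/W
R_outer film = 1/(h_o·A) = 1/(29×34) = 0.001014 K/W
R_total = 0.08505 K/W
Q = ΔT / R_total = 43 / 0.08505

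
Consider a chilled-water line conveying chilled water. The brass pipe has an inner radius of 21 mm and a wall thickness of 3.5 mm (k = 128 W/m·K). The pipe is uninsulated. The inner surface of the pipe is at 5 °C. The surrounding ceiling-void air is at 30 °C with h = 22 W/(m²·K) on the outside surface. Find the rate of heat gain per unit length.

q′ ≈ 84.6 W/m

Radial resistances (cylindrical: R_cond = ln(r_o/r_i)/(2πkL), R_conv = 1/(h·2πrL)):
R_brass pipe wall = ln(24.5/21)/(2π×128×1) = 1.917×10^-4 K/W
R_outer film = 1/(h_o·2πr_oL) = 1/(22×2π×0.0245×1) = 0.2953 K/W
R_total = 0.2955 K/W
Q = ΔT/R_total = 25/0.2955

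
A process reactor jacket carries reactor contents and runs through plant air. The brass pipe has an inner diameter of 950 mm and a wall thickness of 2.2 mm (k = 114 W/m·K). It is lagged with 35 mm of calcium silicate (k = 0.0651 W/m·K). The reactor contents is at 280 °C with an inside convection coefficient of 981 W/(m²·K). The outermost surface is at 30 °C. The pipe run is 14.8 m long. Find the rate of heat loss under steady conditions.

Per-layer cylindrical resistances, series-summed:
R_inner film = 1/(h_i·2πr₁L) = 1/(981×2π×0.475×14.8) = 2.308×10^-5 K/W
R_brass pipe wall = ln(477.2/475)/(2π×114×14.8) = 4.359×10^-7 K/W
R_calcium silicate = ln(512.2/477.2)/(2π×0.0651×14.8) = 0.01169 K/W
R_total = 0.01172 K/W
Q = ΔT/R_total = 250/0.01172

Q ≈ 21300 W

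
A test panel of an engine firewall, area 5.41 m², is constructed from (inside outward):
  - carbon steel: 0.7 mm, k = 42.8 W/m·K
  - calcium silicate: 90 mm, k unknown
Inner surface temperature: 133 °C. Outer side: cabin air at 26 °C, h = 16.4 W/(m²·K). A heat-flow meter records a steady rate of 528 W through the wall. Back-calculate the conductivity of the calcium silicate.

Thermal resistances in series:
R_carbon steel = L/(kA) = 0.0007/(42.8×5.41) = 3.023×10^-6 K/W
R_outer film = 1/(h_o·A) = 1/(16.4×5.41) = 0.01127 K/W
Sum of known resistances R_other = 0.01127 K/W
Total R = ΔT/Q = 107/528 = 0.2027 K/W
R_calcium silicate = R_total − R_other = 0.1914 K/W
k = L/(R·A) = 0.09/(0.1914×5.41)

k ≈ 0.0869 W/(m·K)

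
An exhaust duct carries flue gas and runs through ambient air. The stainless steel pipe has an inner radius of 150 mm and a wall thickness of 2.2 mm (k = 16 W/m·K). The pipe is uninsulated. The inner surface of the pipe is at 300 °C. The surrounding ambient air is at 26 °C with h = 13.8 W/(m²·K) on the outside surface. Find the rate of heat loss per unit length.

q′ ≈ 3610 W/m

Cylindrical conduction, so R = ln(r₂/r₁)/(2πkL) per layer, in series:
R_stainless steel pipe wall = ln(152.2/150)/(2π×16×1) = 1.448×10^-4 K/W
R_outer film = 1/(h_o·2πr_oL) = 1/(13.8×2π×0.1522×1) = 0.07578 K/W
R_total = 0.07592 K/W
Q = ΔT/R_total = 274/0.07592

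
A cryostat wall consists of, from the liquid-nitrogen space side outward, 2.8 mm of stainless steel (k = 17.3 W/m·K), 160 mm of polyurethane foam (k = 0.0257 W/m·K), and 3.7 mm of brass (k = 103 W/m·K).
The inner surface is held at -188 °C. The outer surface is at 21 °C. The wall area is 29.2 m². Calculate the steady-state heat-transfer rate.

Using the resistance-network approach (series):
R_stainless steel = L/(kA) = 0.0028/(17.3×29.2) = 5.543×10^-6 K/W
R_polyurethane foam = L/(kA) = 0.16/(0.0257×29.2) = 0.2132 K/W
R_brass = L/(kA) = 0.0037/(103×29.2) = 1.23×10^-6 K/W
R_total = 0.2132 K/W
Q = ΔT / R_total = 209 / 0.2132

Q ≈ 980 W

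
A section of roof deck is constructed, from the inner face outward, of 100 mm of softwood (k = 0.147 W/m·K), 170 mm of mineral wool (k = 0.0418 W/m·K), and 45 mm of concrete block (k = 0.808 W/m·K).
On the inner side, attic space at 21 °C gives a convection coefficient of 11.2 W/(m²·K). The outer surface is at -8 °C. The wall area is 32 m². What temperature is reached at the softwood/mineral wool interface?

T ≈ 16.4 °C

Model the wall as resistances in series:
R_inner film = 1/(h_i·A) = 1/(11.2×32) = 0.00279 K/W
R_softwood = L/(kA) = 0.1/(0.147×32) = 0.02126 K/W
R_mineral wool = L/(kA) = 0.17/(0.0418×32) = 0.1271 K/W
R_concrete block = L/(kA) = 0.045/(0.808×32) = 0.00174 K/W
R_total = 0.1529 K/W;  Q = ΔT/R_total = 29/0.1529 = 189.7 W
T_interface = T_inner − Q·ΣR(inner→interface) = 21 − 190×0.02405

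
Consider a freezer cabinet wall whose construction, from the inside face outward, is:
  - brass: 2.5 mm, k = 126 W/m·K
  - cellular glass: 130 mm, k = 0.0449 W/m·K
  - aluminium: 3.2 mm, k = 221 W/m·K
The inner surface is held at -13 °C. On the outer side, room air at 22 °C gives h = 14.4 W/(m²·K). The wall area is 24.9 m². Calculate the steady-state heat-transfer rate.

Q ≈ 294 W

Treating each layer as a thermal resistance in series:
R_brass = L/(kA) = 0.0025/(126×24.9) = 7.968×10^-7 K/W
R_cellular glass = L/(kA) = 0.13/(0.0449×24.9) = 0.1163 K/W
R_aluminium = L/(kA) = 0.0032/(221×24.9) = 5.815×10^-7 K/W
R_outer film = 1/(h_o·A) = 1/(14.4×24.9) = 0.002789 K/W
R_total = 0.1191 K/W
Q = ΔT / R_total = 35 / 0.1191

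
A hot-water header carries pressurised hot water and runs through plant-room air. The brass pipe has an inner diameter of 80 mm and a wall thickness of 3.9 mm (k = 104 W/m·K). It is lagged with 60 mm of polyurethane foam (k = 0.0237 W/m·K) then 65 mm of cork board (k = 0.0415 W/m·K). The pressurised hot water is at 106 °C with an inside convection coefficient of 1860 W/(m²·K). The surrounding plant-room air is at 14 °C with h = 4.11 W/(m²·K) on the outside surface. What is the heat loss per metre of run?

Radial resistances (cylindrical: R_cond = ln(r_o/r_i)/(2πkL), R_conv = 1/(h·2πrL)):
R_inner film = 1/(h_i·2πr₁L) = 1/(1860×2π×0.04×1) = 0.002139 K/W
R_brass pipe wall = ln(43.9/40)/(2π×104×1) = 1.424×10^-4 K/W
R_polyurethane foam = ln(103.9/43.9)/(2π×0.0237×1) = 5.785 K/W
R_cork board = ln(168.9/103.9)/(2π×0.0415×1) = 1.863 K/W
R_outer film = 1/(h_o·2πr_oL) = 1/(4.11×2π×0.1689×1) = 0.2293 K/W
R_total = 7.88 K/W
Q = ΔT/R_total = 92/7.88

q′ ≈ 11.7 W/m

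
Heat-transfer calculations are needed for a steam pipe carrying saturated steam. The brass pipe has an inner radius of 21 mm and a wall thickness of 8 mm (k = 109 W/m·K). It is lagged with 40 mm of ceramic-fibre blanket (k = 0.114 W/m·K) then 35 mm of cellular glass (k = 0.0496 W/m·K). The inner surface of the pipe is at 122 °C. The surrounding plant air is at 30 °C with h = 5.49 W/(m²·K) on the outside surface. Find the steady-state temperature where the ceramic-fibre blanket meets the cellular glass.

Radial resistances (cylindrical: R_cond = ln(r_o/r_i)/(2πkL), R_conv = 1/(h·2πrL)):
R_brass pipe wall = ln(29/21)/(2π×109×1) = 4.713×10^-4 K/W
R_ceramic-fibre blanket = ln(69/29)/(2π×0.114×1) = 1.21 K/W
R_cellular glass = ln(104/69)/(2π×0.0496×1) = 1.317 K/W
R_outer film = 1/(h_o·2πr_oL) = 1/(5.49×2π×0.104×1) = 0.2787 K/W
R_total = 2.806 K/W
Q = ΔT/R_total = 92/2.806
Q = 32.8 W/m
T_interface = T_inner − Q·ΣR(inner→interface) = 122 − 32.8×1.211

T ≈ 82.3 °C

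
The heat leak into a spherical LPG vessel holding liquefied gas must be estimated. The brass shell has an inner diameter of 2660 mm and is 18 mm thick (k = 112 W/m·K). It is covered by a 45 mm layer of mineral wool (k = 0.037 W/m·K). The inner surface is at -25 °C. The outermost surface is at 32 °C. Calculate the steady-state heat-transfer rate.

For a spherical shell R = (1/r₁ − 1/r₂)/(4πk); film R = 1/(h·4πr²). In series:
R_brass shell = (1/1.33 − 1/1.348)/(4π×112) = 7.134×10^-6 K/W
R_mineral wool = (1/1.348 − 1/1.393)/(4π×0.037) = 0.05154 K/W
R_total = 0.05155 K/W
Q = ΔT/R_total = 57/0.05155

Q ≈ 1110 W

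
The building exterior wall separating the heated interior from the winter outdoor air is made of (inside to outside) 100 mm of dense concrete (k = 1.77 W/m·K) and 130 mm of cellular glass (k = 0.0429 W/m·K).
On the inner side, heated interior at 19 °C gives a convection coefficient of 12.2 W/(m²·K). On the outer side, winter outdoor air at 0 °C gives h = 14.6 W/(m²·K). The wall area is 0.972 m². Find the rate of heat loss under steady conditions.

Q ≈ 5.7 W

Thermal resistances in series:
R_inner film = 1/(h_i·A) = 1/(12.2×0.972) = 0.08433 K/W
R_dense concrete = L/(kA) = 0.1/(1.77×0.972) = 0.05812 K/W
R_cellular glass = L/(kA) = 0.13/(0.0429×0.972) = 3.118 K/W
R_outer film = 1/(h_o·A) = 1/(14.6×0.972) = 0.07047 K/W
R_total = 3.331 K/W
Q = ΔT / R_total = 19 / 3.331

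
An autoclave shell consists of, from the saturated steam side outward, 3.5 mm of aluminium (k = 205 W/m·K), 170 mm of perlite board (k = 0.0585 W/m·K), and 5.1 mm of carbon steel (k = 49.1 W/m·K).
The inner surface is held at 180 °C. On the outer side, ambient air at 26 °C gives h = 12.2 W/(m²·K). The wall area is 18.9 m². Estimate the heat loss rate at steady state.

Series thermal resistances:
R_aluminium = L/(kA) = 0.0035/(205×18.9) = 9.033×10^-7 K/W
R_perlite board = L/(kA) = 0.17/(0.0585×18.9) = 0.1538 K/W
R_carbon steel = L/(kA) = 0.0051/(49.1×18.9) = 5.496×10^-6 K/W
R_outer film = 1/(h_o·A) = 1/(12.2×18.9) = 0.004337 K/W
R_total = 0.1581 K/W
Q = ΔT / R_total = 154 / 0.1581

Q ≈ 974 W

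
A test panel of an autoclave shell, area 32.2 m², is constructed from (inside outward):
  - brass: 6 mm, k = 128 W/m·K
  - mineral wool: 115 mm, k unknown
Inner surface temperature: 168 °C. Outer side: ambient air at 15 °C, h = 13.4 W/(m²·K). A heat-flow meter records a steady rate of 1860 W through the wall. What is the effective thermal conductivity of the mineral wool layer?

Treating each layer as a thermal resistance in series:
R_brass = L/(kA) = 0.006/(128×32.2) = 1.456×10^-6 K/W
R_outer film = 1/(h_o·A) = 1/(13.4×32.2) = 0.002318 K/W
Sum of known resistances R_other = 0.002319 K/W
Total R = ΔT/Q = 153/1860 = 0.08226 K/W
R_mineral wool = R_total − R_other = 0.07994 K/W
k = L/(R·A) = 0.115/(0.07994×32.2)

k ≈ 0.0447 W/(m·K)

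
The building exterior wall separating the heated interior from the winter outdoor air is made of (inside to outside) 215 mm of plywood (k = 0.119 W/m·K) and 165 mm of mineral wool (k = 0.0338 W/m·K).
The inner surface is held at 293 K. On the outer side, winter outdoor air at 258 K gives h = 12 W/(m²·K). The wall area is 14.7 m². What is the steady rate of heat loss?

Q ≈ 76 W

Series thermal resistances:
R_plywood = L/(kA) = 0.215/(0.119×14.7) = 0.1229 K/W
R_mineral wool = L/(kA) = 0.165/(0.0338×14.7) = 0.3321 K/W
R_outer film = 1/(h_o·A) = 1/(12×14.7) = 0.005669 K/W
R_total = 0.4607 K/W
Q = ΔT / R_total = 35 / 0.4607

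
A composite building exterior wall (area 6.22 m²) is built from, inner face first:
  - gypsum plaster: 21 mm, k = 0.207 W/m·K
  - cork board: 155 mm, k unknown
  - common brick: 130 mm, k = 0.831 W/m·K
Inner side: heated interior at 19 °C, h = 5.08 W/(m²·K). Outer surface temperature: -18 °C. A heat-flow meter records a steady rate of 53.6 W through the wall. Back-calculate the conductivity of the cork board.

k ≈ 0.0404 W/(m·K)

Using the resistance-network approach (series):
R_inner film = 1/(h_i·A) = 1/(5.08×6.22) = 0.03165 K/W
R_gypsum plaster = L/(kA) = 0.021/(0.207×6.22) = 0.01631 K/W
R_common brick = L/(kA) = 0.13/(0.831×6.22) = 0.02515 K/W
Sum of known resistances R_other = 0.07311 K/W
Total R = ΔT/Q = 37/53.6 = 0.6903 K/W
R_cork board = R_total − R_other = 0.6172 K/W
k = L/(R·A) = 0.155/(0.6172×6.22)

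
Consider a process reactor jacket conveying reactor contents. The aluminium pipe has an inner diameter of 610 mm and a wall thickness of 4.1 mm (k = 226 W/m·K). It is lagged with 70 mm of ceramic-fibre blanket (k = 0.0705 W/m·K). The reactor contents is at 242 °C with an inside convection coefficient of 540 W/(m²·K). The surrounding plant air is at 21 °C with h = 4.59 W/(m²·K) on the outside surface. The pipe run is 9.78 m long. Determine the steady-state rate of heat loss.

Q ≈ 3910 W

For a radial system each layer contributes R = ln(r_out/r_in)/(2πkL); films add R = 1/(hA).
R_inner film = 1/(h_i·2πr₁L) = 1/(540×2π×0.305×9.78) = 9.881×10^-5 K/W
R_aluminium pipe wall = ln(309.1/305)/(2π×226×9.78) = 9.615×10^-7 K/W
R_ceramic-fibre blanket = ln(379.1/309.1)/(2π×0.0705×9.78) = 0.04712 K/W
R_outer film = 1/(h_o·2πr_oL) = 1/(4.59×2π×0.3791×9.78) = 0.009352 K/W
R_total = 0.05657 K/W
Q = ΔT/R_total = 221/0.05657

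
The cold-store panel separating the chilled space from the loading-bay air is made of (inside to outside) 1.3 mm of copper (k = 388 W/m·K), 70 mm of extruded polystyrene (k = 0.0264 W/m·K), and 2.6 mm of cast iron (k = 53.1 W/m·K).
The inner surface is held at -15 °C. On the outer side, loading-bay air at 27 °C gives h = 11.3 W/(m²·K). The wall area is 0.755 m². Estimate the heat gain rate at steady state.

Q ≈ 11.6 W

Series thermal resistances:
R_copper = L/(kA) = 0.0013/(388×0.755) = 4.438×10^-6 K/W
R_extruded polystyrene = L/(kA) = 0.07/(0.0264×0.755) = 3.512 K/W
R_cast iron = L/(kA) = 0.0026/(53.1×0.755) = 6.485×10^-5 K/W
R_outer film = 1/(h_o·A) = 1/(11.3×0.755) = 0.1172 K/W
R_total = 3.629 K/W
Q = ΔT / R_total = 42 / 3.629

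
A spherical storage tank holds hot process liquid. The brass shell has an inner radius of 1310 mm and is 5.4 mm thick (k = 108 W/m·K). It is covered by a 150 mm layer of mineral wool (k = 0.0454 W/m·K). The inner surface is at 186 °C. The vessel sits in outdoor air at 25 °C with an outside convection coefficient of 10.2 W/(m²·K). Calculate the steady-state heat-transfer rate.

Q ≈ 1150 W

For a spherical shell R = (1/r₁ − 1/r₂)/(4πk); film R = 1/(h·4πr²). In series:
R_brass shell = (1/1.31 − 1/1.3154)/(4π×108) = 2.309×10^-6 K/W
R_mineral wool = (1/1.3154 − 1/1.4654)/(4π×0.0454) = 0.1364 K/W
R_outer film = 1/(h·4πr_o²) = 1/(10.2×4π×1.4654²) = 0.003633 K/W
R_total = 0.14 K/W
Q = ΔT/R_total = 161/0.14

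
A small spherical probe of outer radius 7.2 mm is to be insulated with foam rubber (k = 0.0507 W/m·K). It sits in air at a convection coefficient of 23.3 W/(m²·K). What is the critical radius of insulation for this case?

r_cr ≈ 4.35 mm

For a sphere r_cr = 2k/h = 2×0.0507/23.3
r_cr = 4.35 mm; since the bare radius (7.2 mm) is above r_cr, any added insulation will reduce heat loss.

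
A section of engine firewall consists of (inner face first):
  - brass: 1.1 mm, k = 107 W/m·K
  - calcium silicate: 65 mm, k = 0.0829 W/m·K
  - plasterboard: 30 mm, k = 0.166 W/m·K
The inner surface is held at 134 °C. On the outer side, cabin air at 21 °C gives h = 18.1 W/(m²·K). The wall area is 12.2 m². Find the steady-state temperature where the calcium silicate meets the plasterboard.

Treating each layer as a thermal resistance in series:
R_brass = L/(kA) = 0.0011/(107×12.2) = 8.427×10^-7 K/W
R_calcium silicate = L/(kA) = 0.065/(0.0829×12.2) = 0.06427 K/W
R_plasterboard = L/(kA) = 0.03/(0.166×12.2) = 0.01481 K/W
R_outer film = 1/(h_o·A) = 1/(18.1×12.2) = 0.004529 K/W
R_total = 0.08361 K/W;  Q = ΔT/R_total = 113/0.08361 = 1351 W
T_interface = T_inner − Q·ΣR(inner→interface) = 134 − 1350×0.06427

T ≈ 47.1 °C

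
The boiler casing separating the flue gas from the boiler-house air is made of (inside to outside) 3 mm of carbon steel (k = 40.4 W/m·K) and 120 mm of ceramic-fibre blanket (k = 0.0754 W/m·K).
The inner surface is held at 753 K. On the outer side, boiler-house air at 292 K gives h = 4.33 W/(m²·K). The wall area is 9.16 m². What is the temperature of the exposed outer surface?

Series thermal resistances:
R_carbon steel = L/(kA) = 0.003/(40.4×9.16) = 8.107×10^-6 K/W
R_ceramic-fibre blanket = L/(kA) = 0.12/(0.0754×9.16) = 0.1737 K/W
R_outer film = 1/(h_o·A) = 1/(4.33×9.16) = 0.02521 K/W
R_total = 0.199 K/W;  Q = ΔT/R_total = 461/0.199 = 2317 W
T_interface = T_inner − Q·ΣR(inner→interface) = 753 − 2320×0.1738

T ≈ 350 K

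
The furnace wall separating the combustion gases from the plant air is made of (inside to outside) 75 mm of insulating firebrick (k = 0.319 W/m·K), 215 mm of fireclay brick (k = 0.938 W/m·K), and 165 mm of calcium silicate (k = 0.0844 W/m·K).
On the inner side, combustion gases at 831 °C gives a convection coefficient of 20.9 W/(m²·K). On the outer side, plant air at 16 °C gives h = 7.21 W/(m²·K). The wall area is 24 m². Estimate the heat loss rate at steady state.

Q ≈ 7510 W

Model the wall as resistances in series:
R_inner film = 1/(h_i·A) = 1/(20.9×24) = 0.001994 K/W
R_insulating firebrick = L/(kA) = 0.075/(0.319×24) = 0.009796 K/W
R_fireclay brick = L/(kA) = 0.215/(0.938×24) = 0.00955 K/W
R_calcium silicate = L/(kA) = 0.165/(0.0844×24) = 0.08146 K/W
R_outer film = 1/(h_o·A) = 1/(7.21×24) = 0.005779 K/W
R_total = 0.1086 K/W
Q = ΔT / R_total = 815 / 0.1086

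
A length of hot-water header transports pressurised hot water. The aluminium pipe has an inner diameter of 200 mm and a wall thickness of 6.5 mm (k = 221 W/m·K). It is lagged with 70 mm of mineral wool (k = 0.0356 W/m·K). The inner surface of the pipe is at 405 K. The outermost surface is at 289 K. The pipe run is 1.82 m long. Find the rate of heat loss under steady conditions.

Q ≈ 93.5 W

For a radial system each layer contributes R = ln(r_out/r_in)/(2πkL); films add R = 1/(hA).
R_aluminium pipe wall = ln(106.5/100)/(2π×221×1.82) = 2.492×10^-5 K/W
R_mineral wool = ln(176.5/106.5)/(2π×0.0356×1.82) = 1.241 K/W
R_total = 1.241 K/W
Q = ΔT/R_total = 116/1.241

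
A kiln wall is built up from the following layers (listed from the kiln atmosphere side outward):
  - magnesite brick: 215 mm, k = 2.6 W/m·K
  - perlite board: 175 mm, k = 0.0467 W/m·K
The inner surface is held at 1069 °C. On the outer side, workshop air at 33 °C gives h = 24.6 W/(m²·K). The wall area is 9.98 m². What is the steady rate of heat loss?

Q ≈ 2670 W

Series thermal resistances:
R_magnesite brick = L/(kA) = 0.215/(2.6×9.98) = 0.008286 K/W
R_perlite board = L/(kA) = 0.175/(0.0467×9.98) = 0.3755 K/W
R_outer film = 1/(h_o·A) = 1/(24.6×9.98) = 0.004073 K/W
R_total = 0.3878 K/W
Q = ΔT / R_total = 1036 / 0.3878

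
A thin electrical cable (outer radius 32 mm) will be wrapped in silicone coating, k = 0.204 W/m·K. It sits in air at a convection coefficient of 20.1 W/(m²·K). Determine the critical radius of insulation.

For a cylinder r_cr = k/h = 0.204/20.1
r_cr = 10.1 mm; since the bare radius (32 mm) is above r_cr, any added insulation will reduce heat loss.

r_cr ≈ 10.1 mm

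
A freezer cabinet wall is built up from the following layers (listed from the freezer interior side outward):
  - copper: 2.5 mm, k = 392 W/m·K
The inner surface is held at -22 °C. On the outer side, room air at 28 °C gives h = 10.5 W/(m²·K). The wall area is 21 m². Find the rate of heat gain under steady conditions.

Q ≈ 11000 W

Thermal resistances in series:
R_copper = L/(kA) = 0.0025/(392×21) = 3.037×10^-7 K/W
R_outer film = 1/(h_o·A) = 1/(10.5×21) = 0.004535 K/W
R_total = 0.004535 K/W
Q = ΔT / R_total = 50 / 0.004535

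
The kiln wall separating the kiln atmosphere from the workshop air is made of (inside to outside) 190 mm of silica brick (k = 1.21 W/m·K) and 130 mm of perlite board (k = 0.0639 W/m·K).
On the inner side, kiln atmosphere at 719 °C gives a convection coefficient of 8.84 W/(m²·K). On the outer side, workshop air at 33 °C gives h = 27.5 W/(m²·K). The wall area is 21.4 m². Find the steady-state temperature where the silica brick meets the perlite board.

Using the resistance-network approach (series):
R_inner film = 1/(h_i·A) = 1/(8.84×21.4) = 0.005286 K/W
R_silica brick = L/(kA) = 0.19/(1.21×21.4) = 0.007338 K/W
R_perlite board = L/(kA) = 0.13/(0.0639×21.4) = 0.09507 K/W
R_outer film = 1/(h_o·A) = 1/(27.5×21.4) = 0.001699 K/W
R_total = 0.1094 K/W;  Q = ΔT/R_total = 686/0.1094 = 6271 W
T_interface = T_inner − Q·ΣR(inner→interface) = 719 − 6270×0.01262

T ≈ 640 °C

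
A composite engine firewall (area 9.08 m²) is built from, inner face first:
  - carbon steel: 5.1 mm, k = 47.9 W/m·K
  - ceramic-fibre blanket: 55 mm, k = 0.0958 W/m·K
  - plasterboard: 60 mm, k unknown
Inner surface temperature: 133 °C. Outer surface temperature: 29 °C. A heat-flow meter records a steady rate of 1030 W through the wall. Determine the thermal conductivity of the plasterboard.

k ≈ 0.175 W/(m·K)

Model the wall as resistances in series:
R_carbon steel = L/(kA) = 0.0051/(47.9×9.08) = 1.173×10^-5 K/W
R_ceramic-fibre blanket = L/(kA) = 0.055/(0.0958×9.08) = 0.06323 K/W
Sum of known resistances R_other = 0.06324 K/W
Total R = ΔT/Q = 104/1030 = 0.101 K/W
R_plasterboard = R_total − R_other = 0.03773 K/W
k = L/(R·A) = 0.06/(0.03773×9.08)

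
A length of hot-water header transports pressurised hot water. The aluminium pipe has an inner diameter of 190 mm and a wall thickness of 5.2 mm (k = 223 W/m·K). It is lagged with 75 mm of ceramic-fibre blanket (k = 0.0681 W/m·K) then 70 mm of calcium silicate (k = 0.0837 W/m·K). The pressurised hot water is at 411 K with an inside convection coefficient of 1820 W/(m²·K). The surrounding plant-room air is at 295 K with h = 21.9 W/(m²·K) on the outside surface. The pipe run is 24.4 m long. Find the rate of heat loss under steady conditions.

Per-layer cylindrical resistances, series-summed:
R_inner film = 1/(h_i·2πr₁L) = 1/(1820×2π×0.095×24.4) = 3.773×10^-5 K/W
R_aluminium pipe wall = ln(100.2/95)/(2π×223×24.4) = 1.559×10^-6 K/W
R_ceramic-fibre blanket = ln(175.2/100.2)/(2π×0.0681×24.4) = 0.05352 K/W
R_calcium silicate = ln(245.2/175.2)/(2π×0.0837×24.4) = 0.0262 K/W
R_outer film = 1/(h_o·2πr_oL) = 1/(21.9×2π×0.2452×24.4) = 0.001215 K/W
R_total = 0.08097 K/W
Q = ΔT/R_total = 116/0.08097

Q ≈ 1430 W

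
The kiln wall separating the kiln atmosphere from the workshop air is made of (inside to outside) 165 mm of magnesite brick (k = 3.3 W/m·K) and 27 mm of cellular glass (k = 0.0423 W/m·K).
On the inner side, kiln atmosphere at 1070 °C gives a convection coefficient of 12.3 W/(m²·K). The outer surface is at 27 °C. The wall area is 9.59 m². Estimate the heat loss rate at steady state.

Q ≈ 13000 W

Treating each layer as a thermal resistance in series:
R_inner film = 1/(h_i·A) = 1/(12.3×9.59) = 0.008478 K/W
R_magnesite brick = L/(kA) = 0.165/(3.3×9.59) = 0.005214 K/W
R_cellular glass = L/(kA) = 0.027/(0.0423×9.59) = 0.06656 K/W
R_total = 0.08025 K/W
Q = ΔT / R_total = 1043 / 0.08025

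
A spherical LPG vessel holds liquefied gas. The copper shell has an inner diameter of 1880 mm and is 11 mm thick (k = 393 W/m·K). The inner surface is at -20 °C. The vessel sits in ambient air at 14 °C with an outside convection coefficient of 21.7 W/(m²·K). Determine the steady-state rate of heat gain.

Each spherical layer contributes R = (1/r_i − 1/r_o)/(4πk):
R_copper shell = (1/0.94 − 1/0.951)/(4π×393) = 2.492×10^-6 K/W
R_outer film = 1/(h·4πr_o²) = 1/(21.7×4π×0.951²) = 0.004055 K/W
R_total = 0.004057 K/W
Q = ΔT/R_total = 34/0.004057

Q ≈ 8380 W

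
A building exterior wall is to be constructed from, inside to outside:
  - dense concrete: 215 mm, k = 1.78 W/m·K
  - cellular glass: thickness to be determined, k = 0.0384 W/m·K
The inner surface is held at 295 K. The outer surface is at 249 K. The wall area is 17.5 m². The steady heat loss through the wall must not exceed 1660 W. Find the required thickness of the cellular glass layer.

L ≈ 14 mm

Treating each layer as a thermal resistance in series:
R_dense concrete = L/(kA) = 0.215/(1.78×17.5) = 0.006902 K/W
Sum of the known resistances R_other = 0.006902 K/W
Required total resistance R_tot = ΔT/Q_allow = 46/1660 = 0.02771 K/W
R_cellular glass = R_tot − R_other = 0.02081 K/W
L = R·k·A = 0.02081×0.0384×17.5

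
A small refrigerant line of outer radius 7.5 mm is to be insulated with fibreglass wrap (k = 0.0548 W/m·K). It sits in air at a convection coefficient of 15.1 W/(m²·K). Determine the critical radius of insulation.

r_cr ≈ 3.63 mm

For a cylinder r_cr = k/h = 0.0548/15.1
r_cr = 3.63 mm; since the bare radius (7.5 mm) is above r_cr, any added insulation will reduce heat loss.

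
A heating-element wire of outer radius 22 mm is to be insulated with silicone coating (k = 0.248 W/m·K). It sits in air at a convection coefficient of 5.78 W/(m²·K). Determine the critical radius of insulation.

For a cylinder r_cr = k/h = 0.248/5.78
r_cr = 42.9 mm; since the bare radius (22 mm) is below r_cr, adding a thin layer of insulation will *increase* heat loss.

r_cr ≈ 42.9 mm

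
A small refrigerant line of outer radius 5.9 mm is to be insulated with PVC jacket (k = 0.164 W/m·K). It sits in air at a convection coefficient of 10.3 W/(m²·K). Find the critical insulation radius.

For a cylinder r_cr = k/h = 0.164/10.3
r_cr = 15.9 mm; since the bare radius (5.9 mm) is below r_cr, adding a thin layer of insulation will *increase* heat loss.

r_cr ≈ 15.9 mm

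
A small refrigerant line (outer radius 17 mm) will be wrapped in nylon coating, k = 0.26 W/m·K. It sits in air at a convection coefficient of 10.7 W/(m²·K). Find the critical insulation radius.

For a cylinder r_cr = k/h = 0.26/10.7
r_cr = 24.3 mm; since the bare radius (17 mm) is below r_cr, adding a thin layer of insulation will *increase* heat loss.

r_cr ≈ 24.3 mm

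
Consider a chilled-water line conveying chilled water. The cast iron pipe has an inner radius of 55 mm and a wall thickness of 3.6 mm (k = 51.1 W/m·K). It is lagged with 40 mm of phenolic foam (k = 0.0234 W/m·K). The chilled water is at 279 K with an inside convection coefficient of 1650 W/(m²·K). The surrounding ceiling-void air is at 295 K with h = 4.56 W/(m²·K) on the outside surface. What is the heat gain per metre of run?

Treating each annulus and film as a series resistance:
R_inner film = 1/(h_i·2πr₁L) = 1/(1650×2π×0.055×1) = 0.001754 K/W
R_cast iron pipe wall = ln(58.6/55)/(2π×51.1×1) = 1.975×10^-4 K/W
R_phenolic foam = ln(98.6/58.6)/(2π×0.0234×1) = 3.539 K/W
R_outer film = 1/(h_o·2πr_oL) = 1/(4.56×2π×0.0986×1) = 0.354 K/W
R_total = 3.895 K/W
Q = ΔT/R_total = 16/3.895

q′ ≈ 4.11 W/m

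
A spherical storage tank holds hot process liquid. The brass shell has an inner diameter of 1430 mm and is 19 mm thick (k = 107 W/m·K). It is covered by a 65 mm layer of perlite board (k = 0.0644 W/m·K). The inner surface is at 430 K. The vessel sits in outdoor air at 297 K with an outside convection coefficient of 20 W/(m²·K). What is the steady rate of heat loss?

For a spherical shell R = (1/r₁ − 1/r₂)/(4πk); film R = 1/(h·4πr²). In series:
R_brass shell = (1/0.715 − 1/0.734)/(4π×107) = 2.693×10^-5 K/W
R_perlite board = (1/0.734 − 1/0.799)/(4π×0.0644) = 0.137 K/W
R_outer film = 1/(h·4πr_o²) = 1/(20×4π×0.799²) = 0.006233 K/W
R_total = 0.1432 K/W
Q = ΔT/R_total = 133/0.1432

Q ≈ 929 W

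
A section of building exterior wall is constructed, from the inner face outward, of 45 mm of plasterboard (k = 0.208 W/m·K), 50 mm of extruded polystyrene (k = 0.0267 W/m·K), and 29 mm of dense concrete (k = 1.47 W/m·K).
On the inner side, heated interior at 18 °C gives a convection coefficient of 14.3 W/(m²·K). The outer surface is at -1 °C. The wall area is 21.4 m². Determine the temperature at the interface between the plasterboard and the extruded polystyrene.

T ≈ 15.5 °C

Treating each layer as a thermal resistance in series:
R_inner film = 1/(h_i·A) = 1/(14.3×21.4) = 0.003268 K/W
R_plasterboard = L/(kA) = 0.045/(0.208×21.4) = 0.01011 K/W
R_extruded polystyrene = L/(kA) = 0.05/(0.0267×21.4) = 0.08751 K/W
R_dense concrete = L/(kA) = 0.029/(1.47×21.4) = 9.219×10^-4 K/W
R_total = 0.1018 K/W;  Q = ΔT/R_total = 19/0.1018 = 186.6 W
T_interface = T_inner − Q·ΣR(inner→interface) = 18 − 187×0.01338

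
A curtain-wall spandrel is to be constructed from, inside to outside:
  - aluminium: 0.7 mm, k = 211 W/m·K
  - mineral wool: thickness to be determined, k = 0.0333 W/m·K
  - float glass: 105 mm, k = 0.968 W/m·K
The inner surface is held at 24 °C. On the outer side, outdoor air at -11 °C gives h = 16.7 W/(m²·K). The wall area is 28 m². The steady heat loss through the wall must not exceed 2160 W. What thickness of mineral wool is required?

L ≈ 9.5 mm

Thermal resistances in series:
R_aluminium = L/(kA) = 0.0007/(211×28) = 1.185×10^-7 K/W
R_float glass = L/(kA) = 0.105/(0.968×28) = 0.003874 K/W
R_outer film = 1/(h_o·A) = 1/(16.7×28) = 0.002139 K/W
Sum of the known resistances R_other = 0.006013 K/W
Required total resistance R_tot = ΔT/Q_allow = 35/2160 = 0.0162 K/W
R_mineral wool = R_tot − R_other = 0.01019 K/W
L = R·k·A = 0.01019×0.0333×28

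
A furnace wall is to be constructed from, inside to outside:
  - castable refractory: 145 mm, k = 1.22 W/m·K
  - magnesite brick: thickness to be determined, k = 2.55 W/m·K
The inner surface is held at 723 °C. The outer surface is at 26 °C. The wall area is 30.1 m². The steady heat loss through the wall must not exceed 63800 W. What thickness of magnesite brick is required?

Thermal resistances in series:
R_castable refractory = L/(kA) = 0.145/(1.22×30.1) = 0.003949 K/W
Sum of the known resistances R_other = 0.003949 K/W
Required total resistance R_tot = ΔT/Q_allow = 697/63800 = 0.01092 K/W
R_magnesite brick = R_tot − R_other = 0.006976 K/W
L = R·k·A = 0.006976×2.55×30.1

L ≈ 535 mm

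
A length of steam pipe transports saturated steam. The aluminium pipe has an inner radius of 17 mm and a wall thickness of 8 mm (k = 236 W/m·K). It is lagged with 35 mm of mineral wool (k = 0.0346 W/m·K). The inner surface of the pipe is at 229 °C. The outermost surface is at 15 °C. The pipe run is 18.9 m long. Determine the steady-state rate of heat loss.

Q ≈ 1000 W

Treating each annulus and film as a series resistance:
R_aluminium pipe wall = ln(25/17)/(2π×236×18.9) = 1.376×10^-5 K/W
R_mineral wool = ln(60/25)/(2π×0.0346×18.9) = 0.2131 K/W
R_total = 0.2131 K/W
Q = ΔT/R_total = 214/0.2131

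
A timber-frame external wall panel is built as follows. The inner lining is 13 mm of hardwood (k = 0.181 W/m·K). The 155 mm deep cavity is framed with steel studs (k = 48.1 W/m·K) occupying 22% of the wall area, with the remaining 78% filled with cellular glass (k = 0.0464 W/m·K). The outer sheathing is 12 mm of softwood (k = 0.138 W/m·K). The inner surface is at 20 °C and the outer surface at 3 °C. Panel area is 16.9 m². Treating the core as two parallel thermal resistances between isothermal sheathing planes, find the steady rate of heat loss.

Q ≈ 1660 W

Sheathing layers in series; stud and cavity paths in parallel between them.
R_inner = 0.013/(0.181×16.9) = 0.00425 K/W
R_stud  = 0.155/(48.1×0.22×16.9) = 8.667×10^-4 K/W
R_cav   = 0.155/(0.0464×0.78×16.9) = 0.2534 K/W
1/R_core = 1/R_stud + 1/R_cav → R_core = 8.638×10^-4 K/W
R_outer = 0.012/(0.138×16.9) = 0.005145 K/W
R_total = 0.01026 K/W
Q = ΔT/R_total = 17/0.01026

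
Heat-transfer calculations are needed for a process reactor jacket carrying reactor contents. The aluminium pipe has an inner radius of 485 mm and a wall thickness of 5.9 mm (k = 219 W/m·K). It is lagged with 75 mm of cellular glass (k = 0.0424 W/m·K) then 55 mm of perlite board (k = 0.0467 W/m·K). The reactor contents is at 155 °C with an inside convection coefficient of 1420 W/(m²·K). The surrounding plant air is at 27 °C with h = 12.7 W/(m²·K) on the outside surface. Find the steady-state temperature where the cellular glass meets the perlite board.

T ≈ 76.5 °C

Cylindrical conduction, so R = ln(r₂/r₁)/(2πkL) per layer, in series:
R_inner film = 1/(h_i·2πr₁L) = 1/(1420×2π×0.485×1) = 2.311×10^-4 K/W
R_aluminium pipe wall = ln(490.9/485)/(2π×219×1) = 8.787×10^-6 K/W
R_cellular glass = ln(565.9/490.9)/(2π×0.0424×1) = 0.5337 K/W
R_perlite board = ln(620.9/565.9)/(2π×0.0467×1) = 0.3161 K/W
R_outer film = 1/(h_o·2πr_oL) = 1/(12.7×2π×0.6209×1) = 0.02018 K/W
R_total = 0.8702 K/W
Q = ΔT/R_total = 128/0.8702
Q = 147 W/m
T_interface = T_inner − Q·ΣR(inner→interface) = 155 − 147×0.5339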